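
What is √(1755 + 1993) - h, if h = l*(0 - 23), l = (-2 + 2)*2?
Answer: 2*√937 ≈ 61.221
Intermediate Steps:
l = 0 (l = 0*2 = 0)
h = 0 (h = 0*(0 - 23) = 0*(-23) = 0)
√(1755 + 1993) - h = √(1755 + 1993) - 1*0 = √3748 + 0 = 2*√937 + 0 = 2*√937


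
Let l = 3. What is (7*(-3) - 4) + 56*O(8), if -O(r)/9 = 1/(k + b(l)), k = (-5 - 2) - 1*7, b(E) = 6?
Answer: 38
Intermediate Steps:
k = -14 (k = -7 - 7 = -14)
O(r) = 9/8 (O(r) = -9/(-14 + 6) = -9/(-8) = -9*(-⅛) = 9/8)
(7*(-3) - 4) + 56*O(8) = (7*(-3) - 4) + 56*(9/8) = (-21 - 4) + 63 = -25 + 63 = 38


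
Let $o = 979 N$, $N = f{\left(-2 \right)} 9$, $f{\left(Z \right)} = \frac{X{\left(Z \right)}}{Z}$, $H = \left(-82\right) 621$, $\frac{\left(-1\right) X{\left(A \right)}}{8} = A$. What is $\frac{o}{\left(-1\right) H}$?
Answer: $- \frac{3916}{2829} \approx -1.3842$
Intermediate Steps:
$X{\left(A \right)} = - 8 A$
$H = -50922$
$f{\left(Z \right)} = -8$ ($f{\left(Z \right)} = \frac{\left(-8\right) Z}{Z} = -8$)
$N = -72$ ($N = \left(-8\right) 9 = -72$)
$o = -70488$ ($o = 979 \left(-72\right) = -70488$)
$\frac{o}{\left(-1\right) H} = - \frac{70488}{\left(-1\right) \left(-50922\right)} = - \frac{70488}{50922} = \left(-70488\right) \frac{1}{50922} = - \frac{3916}{2829}$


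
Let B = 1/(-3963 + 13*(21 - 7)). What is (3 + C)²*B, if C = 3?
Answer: -36/3781 ≈ -0.0095213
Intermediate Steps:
B = -1/3781 (B = 1/(-3963 + 13*14) = 1/(-3963 + 182) = 1/(-3781) = -1/3781 ≈ -0.00026448)
(3 + C)²*B = (3 + 3)²*(-1/3781) = 6²*(-1/3781) = 36*(-1/3781) = -36/3781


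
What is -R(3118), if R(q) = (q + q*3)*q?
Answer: -38887696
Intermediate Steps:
R(q) = 4*q² (R(q) = (q + 3*q)*q = (4*q)*q = 4*q²)
-R(3118) = -4*3118² = -4*9721924 = -1*38887696 = -38887696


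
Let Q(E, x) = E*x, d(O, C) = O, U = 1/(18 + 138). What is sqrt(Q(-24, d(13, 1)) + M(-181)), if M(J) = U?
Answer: I*sqrt(1898169)/78 ≈ 17.663*I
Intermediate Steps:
U = 1/156 ≈ 0.0064103
M(J) = 1/156
sqrt(Q(-24, d(13, 1)) + M(-181)) = sqrt(-24*13 + 1/156) = sqrt(-312 + 1/156) = sqrt(-48671/156) = I*sqrt(1898169)/78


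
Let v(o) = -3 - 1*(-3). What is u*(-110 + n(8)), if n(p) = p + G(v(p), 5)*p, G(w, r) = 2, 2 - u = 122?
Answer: 10320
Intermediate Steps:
u = -120 (u = 2 - 1*122 = 2 - 122 = -120)
v(o) = 0 (v(o) = -3 + 3 = 0)
n(p) = 3*p (n(p) = p + 2*p = 3*p)
u*(-110 + n(8)) = -120*(-110 + 3*8) = -120*(-110 + 24) = -120*(-86) = 10320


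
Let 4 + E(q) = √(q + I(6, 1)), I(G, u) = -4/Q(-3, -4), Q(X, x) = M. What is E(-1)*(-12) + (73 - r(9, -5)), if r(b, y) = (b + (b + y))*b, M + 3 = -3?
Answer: 4 - 4*I*√3 ≈ 4.0 - 6.9282*I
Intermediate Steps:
M = -6 (M = -3 - 3 = -6)
Q(X, x) = -6
I(G, u) = ⅔ (I(G, u) = -4/(-6) = -4*(-⅙) = ⅔)
E(q) = -4 + √(⅔ + q) (E(q) = -4 + √(q + ⅔) = -4 + √(⅔ + q))
r(b, y) = b*(y + 2*b) (r(b, y) = (y + 2*b)*b = b*(y + 2*b))
E(-1)*(-12) + (73 - r(9, -5)) = (-4 + √(6 + 9*(-1))/3)*(-12) + (73 - 9*(-5 + 2*9)) = (-4 + √(6 - 9)/3)*(-12) + (73 - 9*(-5 + 18)) = (-4 + √(-3)/3)*(-12) + (73 - 9*13) = (-4 + (I*√3)/3)*(-12) + (73 - 1*117) = (-4 + I*√3/3)*(-12) + (73 - 117) = (48 - 4*I*√3) - 44 = 4 - 4*I*√3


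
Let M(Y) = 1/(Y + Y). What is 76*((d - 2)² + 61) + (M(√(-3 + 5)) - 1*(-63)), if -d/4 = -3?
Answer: 12299 + √2/4 ≈ 12299.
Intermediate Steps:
d = 12 (d = -4*(-3) = 12)
M(Y) = 1/(2*Y)
76*((d - 2)² + 61) + (M(√(-3 + 5)) - 1*(-63)) = 76*((12 - 2)² + 61) + (1/(2*(√(-3 + 5))) - 1*(-63)) = 76*(10² + 61) + (1/(2*(√2)) + 63) = 76*(100 + 61) + ((√2/2)/2 + 63) = 76*161 + (√2/4 + 63) = 12236 + (63 + √2/4) = 12299 + √2/4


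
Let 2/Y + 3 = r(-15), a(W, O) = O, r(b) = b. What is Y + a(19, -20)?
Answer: -181/9 ≈ -20.111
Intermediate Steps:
Y = -⅑ (Y = 2/(-3 - 15) = 2/(-18) = 2*(-1/18) = -⅑ ≈ -0.11111)
Y + a(19, -20) = -⅑ - 20 = -181/9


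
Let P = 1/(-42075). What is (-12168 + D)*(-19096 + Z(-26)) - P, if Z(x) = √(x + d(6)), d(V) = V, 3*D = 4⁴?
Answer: 9707990107201/42075 - 72496*I*√5/3 ≈ 2.3073e+8 - 54035.0*I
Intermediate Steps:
D = 256/3 (D = (⅓)*4⁴ = (⅓)*256 = 256/3 ≈ 85.333)
Z(x) = √(6 + x) (Z(x) = √(x + 6) = √(6 + x))
P = -1/42075 ≈ -2.3767e-5
(-12168 + D)*(-19096 + Z(-26)) - P = (-12168 + 256/3)*(-19096 + √(6 - 26)) - 1*(-1/42075) = -36248*(-19096 + √(-20))/3 + 1/42075 = -36248*(-19096 + 2*I*√5)/3 + 1/42075 = (692191808/3 - 72496*I*√5/3) + 1/42075 = 9707990107201/42075 - 72496*I*√5/3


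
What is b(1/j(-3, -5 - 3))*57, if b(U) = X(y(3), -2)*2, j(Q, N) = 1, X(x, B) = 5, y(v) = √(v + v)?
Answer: 570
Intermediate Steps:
y(v) = √2*√v (y(v) = √(2*v) = √2*√v)
b(U) = 10 (b(U) = 5*2 = 10)
b(1/j(-3, -5 - 3))*57 = 10*57 = 570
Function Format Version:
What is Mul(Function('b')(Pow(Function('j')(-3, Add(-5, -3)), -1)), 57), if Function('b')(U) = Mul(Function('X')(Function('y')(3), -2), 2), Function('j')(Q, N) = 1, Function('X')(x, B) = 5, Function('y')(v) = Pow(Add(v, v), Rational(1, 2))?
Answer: 570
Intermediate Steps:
Function('y')(v) = Mul(Pow(2, Rational(1, 2)), Pow(v, Rational(1, 2))) (Function('y')(v) = Pow(Mul(2, v), Rational(1, 2)) = Mul(Pow(2, Rational(1, 2)), Pow(v, Rational(1, 2))))
Function('b')(U) = 10 (Function('b')(U) = Mul(5, 2) = 10)
Mul(Function('b')(Pow(Function('j')(-3, Add(-5, -3)), -1)), 57) = Mul(10, 57) = 570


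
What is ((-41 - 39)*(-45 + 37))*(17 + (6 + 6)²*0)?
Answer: 10880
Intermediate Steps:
((-41 - 39)*(-45 + 37))*(17 + (6 + 6)²*0) = (-80*(-8))*(17 + 12²*0) = 640*(17 + 144*0) = 640*(17 + 0) = 640*17 = 10880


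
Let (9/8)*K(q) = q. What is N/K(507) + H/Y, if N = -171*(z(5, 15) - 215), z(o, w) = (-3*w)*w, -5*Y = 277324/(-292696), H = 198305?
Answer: 49062230063935/46867756 ≈ 1.0468e+6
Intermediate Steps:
K(q) = 8*q/9
Y = 69331/365870 (Y = -277324/(5*(-292696)) = -277324*(-1)/(5*292696) = -1/5*(-69331/73174) = 69331/365870 ≈ 0.18950)
z(o, w) = -3*w**2
N = 152190 (N = -171*(-3*15**2 - 215) = -171*(-3*225 - 215) = -171*(-675 - 215) = -171*(-890) = 152190)
N/K(507) + H/Y = 152190/(((8/9)*507)) + 198305/(69331/365870) = 152190/(1352/3) + 198305*(365870/69331) = 152190*(3/1352) + 72553850350/69331 = 228285/676 + 72553850350/69331 = 49062230063935/46867756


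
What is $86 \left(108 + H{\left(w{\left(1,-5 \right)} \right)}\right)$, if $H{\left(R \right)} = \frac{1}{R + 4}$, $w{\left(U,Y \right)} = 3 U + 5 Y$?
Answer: $\frac{83549}{9} \approx 9283.2$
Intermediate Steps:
$H{\left(R \right)} = \frac{1}{4 + R}$
$86 \left(108 + H{\left(w{\left(1,-5 \right)} \right)}\right) = 86 \left(108 + \frac{1}{4 + \left(3 \cdot 1 + 5 \left(-5\right)\right)}\right) = 86 \left(108 + \frac{1}{4 + \left(3 - 25\right)}\right) = 86 \left(108 + \frac{1}{4 - 22}\right) = 86 \left(108 + \frac{1}{-18}\right) = 86 \left(108 - \frac{1}{18}\right) = 86 \cdot \frac{1943}{18} = \frac{83549}{9}$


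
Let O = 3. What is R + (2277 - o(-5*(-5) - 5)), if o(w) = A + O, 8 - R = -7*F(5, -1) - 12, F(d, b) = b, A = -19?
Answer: 2306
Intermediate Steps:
R = 13 (R = 8 - (-7*(-1) - 12) = 8 - (7 - 12) = 8 - 1*(-5) = 8 + 5 = 13)
o(w) = -16 (o(w) = -19 + 3 = -16)
R + (2277 - o(-5*(-5) - 5)) = 13 + (2277 - 1*(-16)) = 13 + (2277 + 16) = 13 + 2293 = 2306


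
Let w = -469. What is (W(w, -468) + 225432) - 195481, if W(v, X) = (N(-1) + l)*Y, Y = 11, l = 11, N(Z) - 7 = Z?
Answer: 30138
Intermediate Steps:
N(Z) = 7 + Z
W(v, X) = 187 (W(v, X) = ((7 - 1) + 11)*11 = (6 + 11)*11 = 17*11 = 187)
(W(w, -468) + 225432) - 195481 = (187 + 225432) - 195481 = 225619 - 195481 = 30138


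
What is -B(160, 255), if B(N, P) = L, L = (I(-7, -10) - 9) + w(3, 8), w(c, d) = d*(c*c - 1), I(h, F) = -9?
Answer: -46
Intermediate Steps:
w(c, d) = d*(-1 + c**2) (w(c, d) = d*(c**2 - 1) = d*(-1 + c**2))
L = 46 (L = (-9 - 9) + 8*(-1 + 3**2) = -18 + 8*(-1 + 9) = -18 + 8*8 = -18 + 64 = 46)
B(N, P) = 46
-B(160, 255) = -1*46 = -46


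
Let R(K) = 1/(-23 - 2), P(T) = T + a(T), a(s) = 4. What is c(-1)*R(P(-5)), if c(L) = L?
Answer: 1/25 ≈ 0.040000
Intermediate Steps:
P(T) = 4 + T (P(T) = T + 4 = 4 + T)
R(K) = -1/25 (R(K) = 1/(-25) = -1/25)
c(-1)*R(P(-5)) = -1*(-1/25) = 1/25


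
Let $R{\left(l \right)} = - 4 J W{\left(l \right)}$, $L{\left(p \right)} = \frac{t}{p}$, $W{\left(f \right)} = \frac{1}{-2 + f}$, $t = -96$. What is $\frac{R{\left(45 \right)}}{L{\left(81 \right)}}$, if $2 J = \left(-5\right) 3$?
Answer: $- \frac{405}{688} \approx -0.58866$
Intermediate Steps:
$J = - \frac{15}{2}$ ($J = \frac{\left(-5\right) 3}{2} = \frac{1}{2} \left(-15\right) = - \frac{15}{2} \approx -7.5$)
$L{\left(p \right)} = - \frac{96}{p}$
$R{\left(l \right)} = \frac{30}{-2 + l}$ ($R{\left(l \right)} = \frac{\left(-4\right) \left(- \frac{15}{2}\right)}{-2 + l} = \frac{30}{-2 + l}$)
$\frac{R{\left(45 \right)}}{L{\left(81 \right)}} = \frac{30 \frac{1}{-2 + 45}}{\left(-96\right) \frac{1}{81}} = \frac{30 \cdot \frac{1}{43}}{\left(-96\right) \frac{1}{81}} = \frac{30 \cdot \frac{1}{43}}{- \frac{32}{27}} = \frac{30}{43} \left(- \frac{27}{32}\right) = - \frac{405}{688}$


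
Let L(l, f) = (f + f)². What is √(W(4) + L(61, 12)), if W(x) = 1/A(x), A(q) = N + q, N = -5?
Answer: 5*√23 ≈ 23.979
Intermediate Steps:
A(q) = -5 + q
W(x) = 1/(-5 + x)
L(l, f) = 4*f² (L(l, f) = (2*f)² = 4*f²)
√(W(4) + L(61, 12)) = √(1/(-5 + 4) + 4*12²) = √(1/(-1) + 4*144) = √(-1 + 576) = √575 = 5*√23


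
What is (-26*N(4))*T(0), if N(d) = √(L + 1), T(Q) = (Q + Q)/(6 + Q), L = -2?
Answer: 0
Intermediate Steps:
T(Q) = 2*Q/(6 + Q) (T(Q) = (2*Q)/(6 + Q) = 2*Q/(6 + Q))
N(d) = I (N(d) = √(-2 + 1) = √(-1) = I)
(-26*N(4))*T(0) = (-26*I)*(2*0/(6 + 0)) = (-26*I)*(2*0/6) = (-26*I)*(2*0*(⅙)) = -26*I*0 = 0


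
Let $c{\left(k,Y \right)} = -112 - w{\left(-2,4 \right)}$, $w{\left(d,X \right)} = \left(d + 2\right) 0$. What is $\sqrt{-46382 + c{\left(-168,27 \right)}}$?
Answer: $9 i \sqrt{574} \approx 215.62 i$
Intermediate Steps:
$w{\left(d,X \right)} = 0$ ($w{\left(d,X \right)} = \left(2 + d\right) 0 = 0$)
$c{\left(k,Y \right)} = -112$ ($c{\left(k,Y \right)} = -112 - 0 = -112 + 0 = -112$)
$\sqrt{-46382 + c{\left(-168,27 \right)}} = \sqrt{-46382 - 112} = \sqrt{-46494} = 9 i \sqrt{574}$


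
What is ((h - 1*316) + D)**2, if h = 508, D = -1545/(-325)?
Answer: 163558521/4225 ≈ 38712.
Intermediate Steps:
D = 309/65 (D = -1545*(-1/325) = 309/65 ≈ 4.7538)
((h - 1*316) + D)**2 = ((508 - 1*316) + 309/65)**2 = ((508 - 316) + 309/65)**2 = (192 + 309/65)**2 = (12789/65)**2 = 163558521/4225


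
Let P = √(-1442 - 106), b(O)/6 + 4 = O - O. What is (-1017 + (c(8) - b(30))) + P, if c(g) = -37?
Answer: -1030 + 6*I*√43 ≈ -1030.0 + 39.345*I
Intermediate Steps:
b(O) = -24 (b(O) = -24 + 6*(O - O) = -24 + 6*0 = -24 + 0 = -24)
P = 6*I*√43 (P = √(-1548) = 6*I*√43 ≈ 39.345*I)
(-1017 + (c(8) - b(30))) + P = (-1017 + (-37 - 1*(-24))) + 6*I*√43 = (-1017 + (-37 + 24)) + 6*I*√43 = (-1017 - 13) + 6*I*√43 = -1030 + 6*I*√43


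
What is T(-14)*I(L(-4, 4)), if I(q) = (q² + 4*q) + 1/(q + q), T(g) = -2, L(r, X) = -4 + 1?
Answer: 19/3 ≈ 6.3333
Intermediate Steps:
L(r, X) = -3
I(q) = q² + 1/(2*q) + 4*q (I(q) = (q² + 4*q) + 1/(2*q) = q² + 1/(2*q) + 4*q)
T(-14)*I(L(-4, 4)) = -2*((-3)² + (½)/(-3) + 4*(-3)) = -2*(9 + (½)*(-⅓) - 12) = -2*(9 - ⅙ - 12) = -2*(-19/6) = 19/3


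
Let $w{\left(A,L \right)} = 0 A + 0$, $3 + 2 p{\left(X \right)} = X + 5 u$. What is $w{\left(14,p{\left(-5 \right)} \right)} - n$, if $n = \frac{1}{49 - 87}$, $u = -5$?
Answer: $\frac{1}{38} \approx 0.026316$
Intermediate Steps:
$p{\left(X \right)} = -14 + \frac{X}{2}$ ($p{\left(X \right)} = - \frac{3}{2} + \frac{X + 5 \left(-5\right)}{2} = - \frac{3}{2} + \frac{X - 25}{2} = - \frac{3}{2} + \frac{-25 + X}{2} = - \frac{3}{2} + \left(- \frac{25}{2} + \frac{X}{2}\right) = -14 + \frac{X}{2}$)
$w{\left(A,L \right)} = 0$ ($w{\left(A,L \right)} = 0 + 0 = 0$)
$n = - \frac{1}{38}$ ($n = \frac{1}{-38} = - \frac{1}{38} \approx -0.026316$)
$w{\left(14,p{\left(-5 \right)} \right)} - n = 0 - - \frac{1}{38} = 0 + \frac{1}{38} = \frac{1}{38}$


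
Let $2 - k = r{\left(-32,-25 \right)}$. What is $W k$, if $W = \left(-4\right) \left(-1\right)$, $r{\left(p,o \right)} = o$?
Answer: $108$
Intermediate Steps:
$k = 27$ ($k = 2 - -25 = 2 + 25 = 27$)
$W = 4$
$W k = 4 \cdot 27 = 108$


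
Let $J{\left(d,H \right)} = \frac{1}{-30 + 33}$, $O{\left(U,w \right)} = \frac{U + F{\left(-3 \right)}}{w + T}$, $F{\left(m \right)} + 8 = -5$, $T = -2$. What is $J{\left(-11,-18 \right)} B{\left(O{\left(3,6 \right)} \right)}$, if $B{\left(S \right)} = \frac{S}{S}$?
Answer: $\frac{1}{3} \approx 0.33333$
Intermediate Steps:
$F{\left(m \right)} = -13$ ($F{\left(m \right)} = -8 - 5 = -13$)
$O{\left(U,w \right)} = \frac{-13 + U}{-2 + w}$ ($O{\left(U,w \right)} = \frac{U - 13}{w - 2} = \frac{-13 + U}{-2 + w}$)
$J{\left(d,H \right)} = \frac{1}{3}$
$B{\left(S \right)} = 1$
$J{\left(-11,-18 \right)} B{\left(O{\left(3,6 \right)} \right)} = \frac{1}{3} \cdot 1 = \frac{1}{3}$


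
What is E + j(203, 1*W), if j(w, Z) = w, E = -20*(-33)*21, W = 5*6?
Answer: 14063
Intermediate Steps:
W = 30
E = 13860 (E = 660*21 = 13860)
E + j(203, 1*W) = 13860 + 203 = 14063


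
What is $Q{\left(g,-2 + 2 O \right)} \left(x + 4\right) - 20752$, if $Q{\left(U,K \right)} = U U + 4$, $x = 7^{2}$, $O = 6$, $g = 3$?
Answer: $-20063$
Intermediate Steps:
$x = 49$
$Q{\left(U,K \right)} = 4 + U^{2}$ ($Q{\left(U,K \right)} = U^{2} + 4 = 4 + U^{2}$)
$Q{\left(g,-2 + 2 O \right)} \left(x + 4\right) - 20752 = \left(4 + 3^{2}\right) \left(49 + 4\right) - 20752 = \left(4 + 9\right) 53 - 20752 = 13 \cdot 53 - 20752 = 689 - 20752 = -20063$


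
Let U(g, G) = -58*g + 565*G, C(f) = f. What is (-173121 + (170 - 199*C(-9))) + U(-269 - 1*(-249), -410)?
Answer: -401650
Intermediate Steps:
(-173121 + (170 - 199*C(-9))) + U(-269 - 1*(-249), -410) = (-173121 + (170 - 199*(-9))) + (-58*(-269 - 1*(-249)) + 565*(-410)) = (-173121 + (170 + 1791)) + (-58*(-269 + 249) - 231650) = (-173121 + 1961) + (-58*(-20) - 231650) = -171160 + (1160 - 231650) = -171160 - 230490 = -401650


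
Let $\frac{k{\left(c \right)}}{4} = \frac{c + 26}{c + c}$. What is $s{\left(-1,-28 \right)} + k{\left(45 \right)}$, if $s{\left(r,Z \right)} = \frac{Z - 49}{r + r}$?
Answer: $\frac{3749}{90} \approx 41.656$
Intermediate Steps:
$k{\left(c \right)} = \frac{2 \left(26 + c\right)}{c}$ ($k{\left(c \right)} = 4 \frac{c + 26}{c + c} = 4 \frac{26 + c}{2 c} = \frac{2 \left(26 + c\right)}{c}$)
$s{\left(r,Z \right)} = \frac{-49 + Z}{2 r}$
$s{\left(-1,-28 \right)} + k{\left(45 \right)} = \frac{-49 - 28}{2 \left(-1\right)} + \left(2 + \frac{52}{45}\right) = \frac{1}{2} \left(-1\right) \left(-77\right) + \left(2 + 52 \cdot \frac{1}{45}\right) = \frac{77}{2} + \left(2 + \frac{52}{45}\right) = \frac{77}{2} + \frac{142}{45} = \frac{3749}{90}$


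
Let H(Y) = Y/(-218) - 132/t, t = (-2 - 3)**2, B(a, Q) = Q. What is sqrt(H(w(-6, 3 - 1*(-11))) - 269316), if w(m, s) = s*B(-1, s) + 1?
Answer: I*sqrt(319981686418)/1090 ≈ 518.96*I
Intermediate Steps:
t = 25 (t = (-5)**2 = 25)
w(m, s) = 1 + s**2 (w(m, s) = s*s + 1 = s**2 + 1 = 1 + s**2)
H(Y) = -132/25 - Y/218 (H(Y) = Y/(-218) - 132/25 = Y*(-1/218) - 132*1/25 = -Y/218 - 132/25 = -132/25 - Y/218)
sqrt(H(w(-6, 3 - 1*(-11))) - 269316) = sqrt((-132/25 - (1 + (3 - 1*(-11))**2)/218) - 269316) = sqrt((-132/25 - (1 + (3 + 11)**2)/218) - 269316) = sqrt((-132/25 - (1 + 14**2)/218) - 269316) = sqrt((-132/25 - (1 + 196)/218) - 269316) = sqrt((-132/25 - 1/218*197) - 269316) = sqrt((-132/25 - 197/218) - 269316) = sqrt(-33701/5450 - 269316) = sqrt(-1467805901/5450) = I*sqrt(319981686418)/1090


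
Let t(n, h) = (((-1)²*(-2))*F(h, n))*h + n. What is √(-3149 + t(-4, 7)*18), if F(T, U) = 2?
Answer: 5*I*√149 ≈ 61.033*I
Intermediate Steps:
t(n, h) = n - 4*h (t(n, h) = (((-1)²*(-2))*2)*h + n = ((1*(-2))*2)*h + n = (-2*2)*h + n = -4*h + n = n - 4*h)
√(-3149 + t(-4, 7)*18) = √(-3149 + (-4 - 4*7)*18) = √(-3149 + (-4 - 28)*18) = √(-3149 - 32*18) = √(-3149 - 576) = √(-3725) = 5*I*√149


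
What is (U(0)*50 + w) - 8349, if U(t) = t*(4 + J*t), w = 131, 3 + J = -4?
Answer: -8218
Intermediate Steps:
J = -7 (J = -3 - 4 = -7)
U(t) = t*(4 - 7*t)
(U(0)*50 + w) - 8349 = ((0*(4 - 7*0))*50 + 131) - 8349 = ((0*(4 + 0))*50 + 131) - 8349 = ((0*4)*50 + 131) - 8349 = (0*50 + 131) - 8349 = (0 + 131) - 8349 = 131 - 8349 = -8218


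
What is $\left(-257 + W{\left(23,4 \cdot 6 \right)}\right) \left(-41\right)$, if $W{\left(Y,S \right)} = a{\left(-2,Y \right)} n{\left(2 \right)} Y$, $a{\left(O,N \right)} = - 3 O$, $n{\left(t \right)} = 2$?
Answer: $-779$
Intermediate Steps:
$W{\left(Y,S \right)} = 12 Y$ ($W{\left(Y,S \right)} = \left(-3\right) \left(-2\right) 2 Y = 6 \cdot 2 Y = 12 Y$)
$\left(-257 + W{\left(23,4 \cdot 6 \right)}\right) \left(-41\right) = \left(-257 + 12 \cdot 23\right) \left(-41\right) = \left(-257 + 276\right) \left(-41\right) = 19 \left(-41\right) = -779$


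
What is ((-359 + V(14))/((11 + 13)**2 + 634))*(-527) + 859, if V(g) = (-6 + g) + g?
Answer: 1216989/1210 ≈ 1005.8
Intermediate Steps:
V(g) = -6 + 2*g
((-359 + V(14))/((11 + 13)**2 + 634))*(-527) + 859 = ((-359 + (-6 + 2*14))/((11 + 13)**2 + 634))*(-527) + 859 = ((-359 + (-6 + 28))/(24**2 + 634))*(-527) + 859 = ((-359 + 22)/(576 + 634))*(-527) + 859 = -337/1210*(-527) + 859 = 177599/1210 + 859 = 1216989/1210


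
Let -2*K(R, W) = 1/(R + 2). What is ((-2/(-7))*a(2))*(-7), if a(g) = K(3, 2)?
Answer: ⅕ ≈ 0.20000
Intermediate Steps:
K(R, W) = -1/(2*(2 + R)) (K(R, W) = -1/(2*(R + 2)) = -1/(2*(2 + R)))
a(g) = -⅒ (a(g) = -1/(4 + 2*3) = -1/(4 + 6) = -1/10 = -1*⅒ = -⅒)
((-2/(-7))*a(2))*(-7) = (-2/(-7)*(-⅒))*(-7) = (-2*(-⅐)*(-⅒))*(-7) = ((2/7)*(-⅒))*(-7) = -1/35*(-7) = ⅕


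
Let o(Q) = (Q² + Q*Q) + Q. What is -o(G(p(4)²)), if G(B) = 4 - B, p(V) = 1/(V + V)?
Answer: -73185/2048 ≈ -35.735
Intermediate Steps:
p(V) = 1/(2*V)
o(Q) = Q + 2*Q² (o(Q) = (Q² + Q²) + Q = 2*Q² + Q = Q + 2*Q²)
-o(G(p(4)²)) = -(4 - ((½)/4)²)*(1 + 2*(4 - ((½)/4)²)) = -(4 - ((½)*(¼))²)*(1 + 2*(4 - ((½)*(¼))²)) = -(4 - (⅛)²)*(1 + 2*(4 - (⅛)²)) = -(4 - 1*1/64)*(1 + 2*(4 - 1*1/64)) = -(4 - 1/64)*(1 + 2*(4 - 1/64)) = -255*(1 + 2*(255/64))/64 = -255*(1 + 255/32)/64 = -255*287/(64*32) = -1*73185/2048 = -73185/2048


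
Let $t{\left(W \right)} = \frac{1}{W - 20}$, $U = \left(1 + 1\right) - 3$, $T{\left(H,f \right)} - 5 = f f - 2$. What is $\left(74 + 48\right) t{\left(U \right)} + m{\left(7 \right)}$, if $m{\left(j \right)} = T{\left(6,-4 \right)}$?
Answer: $\frac{277}{21} \approx 13.19$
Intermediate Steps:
$T{\left(H,f \right)} = 3 + f^{2}$ ($T{\left(H,f \right)} = 5 + \left(f f - 2\right) = 5 + \left(f^{2} - 2\right) = 5 + \left(-2 + f^{2}\right) = 3 + f^{2}$)
$U = -1$ ($U = 2 - 3 = -1$)
$m{\left(j \right)} = 19$ ($m{\left(j \right)} = 3 + \left(-4\right)^{2} = 3 + 16 = 19$)
$t{\left(W \right)} = \frac{1}{-20 + W}$
$\left(74 + 48\right) t{\left(U \right)} + m{\left(7 \right)} = \frac{74 + 48}{-20 - 1} + 19 = \frac{122}{-21} + 19 = 122 \left(- \frac{1}{21}\right) + 19 = - \frac{122}{21} + 19 = \frac{277}{21}$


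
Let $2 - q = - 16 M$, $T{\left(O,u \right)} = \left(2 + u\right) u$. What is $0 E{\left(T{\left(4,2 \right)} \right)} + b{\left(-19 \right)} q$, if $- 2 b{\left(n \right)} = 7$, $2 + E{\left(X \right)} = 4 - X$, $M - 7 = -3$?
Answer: $-231$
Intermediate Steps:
$M = 4$ ($M = 7 - 3 = 4$)
$T{\left(O,u \right)} = u \left(2 + u\right)$
$q = 66$ ($q = 2 - \left(-16\right) 4 = 2 - -64 = 2 + 64 = 66$)
$E{\left(X \right)} = 2 - X$ ($E{\left(X \right)} = -2 - \left(-4 + X\right) = 2 - X$)
$b{\left(n \right)} = - \frac{7}{2}$ ($b{\left(n \right)} = \left(- \frac{1}{2}\right) 7 = - \frac{7}{2}$)
$0 E{\left(T{\left(4,2 \right)} \right)} + b{\left(-19 \right)} q = 0 \left(2 - 2 \left(2 + 2\right)\right) - 231 = 0 \left(2 - 2 \cdot 4\right) - 231 = 0 \left(2 - 8\right) - 231 = 0 \left(-6\right) - 231 = 0 - 231 = -231$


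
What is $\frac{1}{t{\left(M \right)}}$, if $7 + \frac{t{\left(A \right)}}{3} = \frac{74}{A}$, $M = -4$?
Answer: $- \frac{2}{153} \approx -0.013072$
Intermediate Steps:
$t{\left(A \right)} = -21 + \frac{222}{A}$ ($t{\left(A \right)} = -21 + 3 \frac{74}{A} = -21 + \frac{222}{A}$)
$\frac{1}{t{\left(M \right)}} = \frac{1}{-21 + \frac{222}{-4}} = \frac{1}{-21 + 222 \left(- \frac{1}{4}\right)} = \frac{1}{-21 - \frac{111}{2}} = \frac{1}{- \frac{153}{2}} = - \frac{2}{153}$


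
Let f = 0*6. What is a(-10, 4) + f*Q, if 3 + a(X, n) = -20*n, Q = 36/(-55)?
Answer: -83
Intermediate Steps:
Q = -36/55 (Q = 36*(-1/55) = -36/55 ≈ -0.65455)
a(X, n) = -3 - 20*n
f = 0
a(-10, 4) + f*Q = (-3 - 20*4) + 0*(-36/55) = (-3 - 80) + 0 = -83 + 0 = -83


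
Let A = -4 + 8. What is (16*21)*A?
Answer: 1344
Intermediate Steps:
A = 4
(16*21)*A = (16*21)*4 = 336*4 = 1344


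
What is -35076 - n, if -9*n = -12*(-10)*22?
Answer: -104348/3 ≈ -34783.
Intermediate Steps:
n = -880/3 (n = -(-12*(-10))*22/9 = -40*22/3 = -⅑*2640 = -880/3 ≈ -293.33)
-35076 - n = -35076 - 1*(-880/3) = -35076 + 880/3 = -104348/3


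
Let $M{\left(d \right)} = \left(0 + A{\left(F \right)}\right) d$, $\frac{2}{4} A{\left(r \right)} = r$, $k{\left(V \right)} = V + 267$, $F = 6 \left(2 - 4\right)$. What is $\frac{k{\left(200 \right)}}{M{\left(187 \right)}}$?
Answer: $- \frac{467}{4488} \approx -0.10406$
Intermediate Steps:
$F = -12$ ($F = 6 \left(-2\right) = -12$)
$k{\left(V \right)} = 267 + V$
$A{\left(r \right)} = 2 r$
$M{\left(d \right)} = - 24 d$ ($M{\left(d \right)} = \left(0 + 2 \left(-12\right)\right) d = \left(0 - 24\right) d = - 24 d$)
$\frac{k{\left(200 \right)}}{M{\left(187 \right)}} = \frac{267 + 200}{\left(-24\right) 187} = \frac{467}{-4488} = 467 \left(- \frac{1}{4488}\right) = - \frac{467}{4488}$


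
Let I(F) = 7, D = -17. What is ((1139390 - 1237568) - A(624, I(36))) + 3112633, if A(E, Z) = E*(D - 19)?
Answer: 3036919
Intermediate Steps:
A(E, Z) = -36*E (A(E, Z) = E*(-17 - 19) = E*(-36) = -36*E)
((1139390 - 1237568) - A(624, I(36))) + 3112633 = ((1139390 - 1237568) - (-36)*624) + 3112633 = (-98178 - 1*(-22464)) + 3112633 = (-98178 + 22464) + 3112633 = -75714 + 3112633 = 3036919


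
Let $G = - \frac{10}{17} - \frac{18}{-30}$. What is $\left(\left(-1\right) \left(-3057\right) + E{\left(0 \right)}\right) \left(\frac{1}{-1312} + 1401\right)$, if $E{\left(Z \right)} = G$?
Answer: $\frac{238812895453}{55760} \approx 4.2829 \cdot 10^{6}$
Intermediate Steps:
$G = \frac{1}{85}$ ($G = \left(-10\right) \frac{1}{17} - - \frac{3}{5} = - \frac{10}{17} + \frac{3}{5} = \frac{1}{85} \approx 0.011765$)
$E{\left(Z \right)} = \frac{1}{85}$
$\left(\left(-1\right) \left(-3057\right) + E{\left(0 \right)}\right) \left(\frac{1}{-1312} + 1401\right) = \left(\left(-1\right) \left(-3057\right) + \frac{1}{85}\right) \left(\frac{1}{-1312} + 1401\right) = \left(3057 + \frac{1}{85}\right) \left(- \frac{1}{1312} + 1401\right) = \frac{259846}{85} \cdot \frac{1838111}{1312} = \frac{238812895453}{55760}$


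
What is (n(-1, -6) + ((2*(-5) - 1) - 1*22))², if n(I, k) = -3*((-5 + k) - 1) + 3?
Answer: 36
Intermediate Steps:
n(I, k) = 21 - 3*k (n(I, k) = -3*(-6 + k) + 3 = (18 - 3*k) + 3 = 21 - 3*k)
(n(-1, -6) + ((2*(-5) - 1) - 1*22))² = ((21 - 3*(-6)) + ((2*(-5) - 1) - 1*22))² = ((21 + 18) + ((-10 - 1) - 22))² = (39 + (-11 - 22))² = (39 - 33)² = 6² = 36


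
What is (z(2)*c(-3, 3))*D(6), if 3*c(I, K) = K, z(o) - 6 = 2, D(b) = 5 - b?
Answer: -8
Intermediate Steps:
z(o) = 8 (z(o) = 6 + 2 = 8)
c(I, K) = K/3
(z(2)*c(-3, 3))*D(6) = (8*((⅓)*3))*(5 - 1*6) = (8*1)*(5 - 6) = 8*(-1) = -8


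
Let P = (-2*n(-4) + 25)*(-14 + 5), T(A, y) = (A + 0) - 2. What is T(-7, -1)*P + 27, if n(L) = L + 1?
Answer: 2538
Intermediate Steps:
n(L) = 1 + L
T(A, y) = -2 + A (T(A, y) = A - 2 = -2 + A)
P = -279 (P = (-2*(1 - 4) + 25)*(-14 + 5) = (-2*(-3) + 25)*(-9) = (6 + 25)*(-9) = 31*(-9) = -279)
T(-7, -1)*P + 27 = (-2 - 7)*(-279) + 27 = -9*(-279) + 27 = 2511 + 27 = 2538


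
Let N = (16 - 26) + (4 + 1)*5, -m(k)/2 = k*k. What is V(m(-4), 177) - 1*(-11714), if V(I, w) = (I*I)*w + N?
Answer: 192977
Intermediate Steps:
m(k) = -2*k² (m(k) = -2*k*k = -2*k²)
N = 15 (N = -10 + 5*5 = -10 + 25 = 15)
V(I, w) = 15 + w*I² (V(I, w) = (I*I)*w + 15 = I²*w + 15 = w*I² + 15 = 15 + w*I²)
V(m(-4), 177) - 1*(-11714) = (15 + 177*(-2*(-4)²)²) - 1*(-11714) = (15 + 177*(-2*16)²) + 11714 = (15 + 177*(-32)²) + 11714 = (15 + 177*1024) + 11714 = (15 + 181248) + 11714 = 181263 + 11714 = 192977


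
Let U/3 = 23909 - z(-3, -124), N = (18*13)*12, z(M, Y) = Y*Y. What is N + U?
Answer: 28407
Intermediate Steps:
z(M, Y) = Y²
N = 2808 (N = 234*12 = 2808)
U = 25599 (U = 3*(23909 - 1*(-124)²) = 3*(23909 - 1*15376) = 3*(23909 - 15376) = 3*8533 = 25599)
N + U = 2808 + 25599 = 28407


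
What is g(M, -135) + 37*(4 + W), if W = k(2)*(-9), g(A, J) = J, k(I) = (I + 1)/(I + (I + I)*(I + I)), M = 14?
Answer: -85/2 ≈ -42.500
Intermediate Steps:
k(I) = (1 + I)/(I + 4*I²) (k(I) = (1 + I)/(I + (2*I)*(2*I)) = (1 + I)/(I + 4*I²))
W = -3/2 (W = ((1 + 2)/(2*(1 + 4*2)))*(-9) = ((½)*3/(1 + 8))*(-9) = ((½)*3/9)*(-9) = ((½)*(⅑)*3)*(-9) = (⅙)*(-9) = -3/2 ≈ -1.5000)
g(M, -135) + 37*(4 + W) = -135 + 37*(4 - 3/2) = -135 + 37*(5/2) = -135 + 185/2 = -85/2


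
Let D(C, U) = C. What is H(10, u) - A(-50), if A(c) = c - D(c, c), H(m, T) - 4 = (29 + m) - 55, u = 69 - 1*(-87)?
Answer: -12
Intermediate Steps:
u = 156 (u = 69 + 87 = 156)
H(m, T) = -22 + m (H(m, T) = 4 + ((29 + m) - 55) = 4 + (-26 + m) = -22 + m)
A(c) = 0 (A(c) = c - c = 0)
H(10, u) - A(-50) = (-22 + 10) - 1*0 = -12 + 0 = -12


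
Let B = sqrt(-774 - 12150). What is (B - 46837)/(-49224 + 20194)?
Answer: 46837/29030 - 3*I*sqrt(359)/14515 ≈ 1.6134 - 0.0039161*I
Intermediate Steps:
B = 6*I*sqrt(359) (B = sqrt(-12924) = 6*I*sqrt(359) ≈ 113.68*I)
(B - 46837)/(-49224 + 20194) = (6*I*sqrt(359) - 46837)/(-49224 + 20194) = (-46837 + 6*I*sqrt(359))/(-29030) = (-46837 + 6*I*sqrt(359))*(-1/29030) = 46837/29030 - 3*I*sqrt(359)/14515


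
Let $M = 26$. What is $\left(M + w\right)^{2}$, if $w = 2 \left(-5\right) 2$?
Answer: $36$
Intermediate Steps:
$w = -20$ ($w = \left(-10\right) 2 = -20$)
$\left(M + w\right)^{2} = \left(26 - 20\right)^{2} = 6^{2} = 36$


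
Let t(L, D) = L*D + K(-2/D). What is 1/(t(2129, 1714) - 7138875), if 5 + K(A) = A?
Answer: -857/2990736319 ≈ -2.8655e-7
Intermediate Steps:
K(A) = -5 + A
t(L, D) = -5 - 2/D + D*L (t(L, D) = L*D + (-5 - 2/D) = D*L + (-5 - 2/D) = -5 - 2/D + D*L)
1/(t(2129, 1714) - 7138875) = 1/((-5 - 2/1714 + 1714*2129) - 7138875) = 1/((-5 - 2*1/1714 + 3649106) - 7138875) = 1/((-5 - 1/857 + 3649106) - 7138875) = 1/(3127279556/857 - 7138875) = 1/(-2990736319/857) = -857/2990736319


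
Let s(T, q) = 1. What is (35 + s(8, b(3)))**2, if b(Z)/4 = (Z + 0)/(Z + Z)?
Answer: 1296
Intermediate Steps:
b(Z) = 2 (b(Z) = 4*((Z + 0)/(Z + Z)) = 4*(Z/((2*Z))) = 4*(Z*(1/(2*Z))) = 4*(1/2) = 2)
(35 + s(8, b(3)))**2 = (35 + 1)**2 = 36**2 = 1296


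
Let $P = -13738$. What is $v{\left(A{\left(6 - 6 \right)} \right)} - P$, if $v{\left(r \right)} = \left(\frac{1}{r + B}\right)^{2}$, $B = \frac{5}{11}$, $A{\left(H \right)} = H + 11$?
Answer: $\frac{218104609}{15876} \approx 13738.0$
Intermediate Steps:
$A{\left(H \right)} = 11 + H$
$B = \frac{5}{11}$ ($B = 5 \cdot \frac{1}{11} = \frac{5}{11} \approx 0.45455$)
$v{\left(r \right)} = \frac{1}{\left(\frac{5}{11} + r\right)^{2}}$ ($v{\left(r \right)} = \left(\frac{1}{r + \frac{5}{11}}\right)^{2} = \left(\frac{1}{\frac{5}{11} + r}\right)^{2} = \frac{1}{\left(\frac{5}{11} + r\right)^{2}}$)
$v{\left(A{\left(6 - 6 \right)} \right)} - P = \frac{121}{\left(5 + 11 \left(11 + \left(6 - 6\right)\right)\right)^{2}} - -13738 = \frac{121}{\left(5 + 11 \left(11 + \left(6 - 6\right)\right)\right)^{2}} + 13738 = \frac{121}{\left(5 + 11 \left(11 + 0\right)\right)^{2}} + 13738 = \frac{121}{\left(5 + 11 \cdot 11\right)^{2}} + 13738 = \frac{121}{\left(5 + 121\right)^{2}} + 13738 = \frac{121}{15876} + 13738 = \frac{218104609}{15876}$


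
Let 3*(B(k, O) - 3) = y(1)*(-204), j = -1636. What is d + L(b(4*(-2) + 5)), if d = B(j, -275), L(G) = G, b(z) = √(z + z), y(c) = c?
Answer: -65 + I*√6 ≈ -65.0 + 2.4495*I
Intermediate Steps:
b(z) = √2*√z (b(z) = √(2*z) = √2*√z)
B(k, O) = -65 (B(k, O) = 3 + (1*(-204))/3 = 3 + (⅓)*(-204) = 3 - 68 = -65)
d = -65
d + L(b(4*(-2) + 5)) = -65 + √2*√(4*(-2) + 5) = -65 + √2*√(-8 + 5) = -65 + √2*√(-3) = -65 + √2*(I*√3) = -65 + I*√6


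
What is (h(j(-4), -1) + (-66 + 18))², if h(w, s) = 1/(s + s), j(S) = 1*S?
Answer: 9409/4 ≈ 2352.3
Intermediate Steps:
j(S) = S
h(w, s) = 1/(2*s)
(h(j(-4), -1) + (-66 + 18))² = ((½)/(-1) + (-66 + 18))² = ((½)*(-1) - 48)² = (-½ - 48)² = (-97/2)² = 9409/4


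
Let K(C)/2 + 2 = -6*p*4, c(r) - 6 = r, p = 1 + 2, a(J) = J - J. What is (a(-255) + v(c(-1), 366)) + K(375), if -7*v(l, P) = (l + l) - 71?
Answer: -975/7 ≈ -139.29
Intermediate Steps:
a(J) = 0
p = 3
c(r) = 6 + r
v(l, P) = 71/7 - 2*l/7 (v(l, P) = -((l + l) - 71)/7 = -(2*l - 71)/7 = -(-71 + 2*l)/7 = 71/7 - 2*l/7)
K(C) = -148 (K(C) = -4 + 2*(-6*3*4) = -4 + 2*(-18*4) = -4 + 2*(-72) = -4 - 144 = -148)
(a(-255) + v(c(-1), 366)) + K(375) = (0 + (71/7 - 2*(6 - 1)/7)) - 148 = (0 + (71/7 - 2/7*5)) - 148 = (0 + (71/7 - 10/7)) - 148 = (0 + 61/7) - 148 = 61/7 - 148 = -975/7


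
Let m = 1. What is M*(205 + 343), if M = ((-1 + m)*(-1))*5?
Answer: 0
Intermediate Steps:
M = 0 (M = ((-1 + 1)*(-1))*5 = (0*(-1))*5 = 0*5 = 0)
M*(205 + 343) = 0*(205 + 343) = 0*548 = 0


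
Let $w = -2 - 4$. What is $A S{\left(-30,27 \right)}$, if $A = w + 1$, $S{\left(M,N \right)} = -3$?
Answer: $15$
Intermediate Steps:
$w = -6$ ($w = -2 - 4 = -6$)
$A = -5$ ($A = -6 + 1 = -5$)
$A S{\left(-30,27 \right)} = \left(-5\right) \left(-3\right) = 15$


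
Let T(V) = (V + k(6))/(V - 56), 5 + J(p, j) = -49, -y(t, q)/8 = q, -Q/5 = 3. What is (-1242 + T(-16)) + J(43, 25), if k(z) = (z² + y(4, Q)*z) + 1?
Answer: -31351/24 ≈ -1306.3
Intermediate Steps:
Q = -15 (Q = -5*3 = -15)
y(t, q) = -8*q
k(z) = 1 + z² + 120*z (k(z) = (z² + (-8*(-15))*z) + 1 = (z² + 120*z) + 1 = 1 + z² + 120*z)
J(p, j) = -54 (J(p, j) = -5 - 49 = -54)
T(V) = (757 + V)/(-56 + V) (T(V) = (V + (1 + 6² + 120*6))/(V - 56) = (V + (1 + 36 + 720))/(-56 + V) = (V + 757)/(-56 + V) = (757 + V)/(-56 + V))
(-1242 + T(-16)) + J(43, 25) = (-1242 + (757 - 16)/(-56 - 16)) - 54 = (-1242 + 741/(-72)) - 54 = (-1242 - 1/72*741) - 54 = (-1242 - 247/24) - 54 = -30055/24 - 54 = -31351/24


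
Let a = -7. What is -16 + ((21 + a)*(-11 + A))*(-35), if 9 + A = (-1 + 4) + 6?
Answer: 5374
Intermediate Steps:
A = 0 (A = -9 + ((-1 + 4) + 6) = -9 + (3 + 6) = -9 + 9 = 0)
-16 + ((21 + a)*(-11 + A))*(-35) = -16 + ((21 - 7)*(-11 + 0))*(-35) = -16 + (14*(-11))*(-35) = -16 - 154*(-35) = -16 + 5390 = 5374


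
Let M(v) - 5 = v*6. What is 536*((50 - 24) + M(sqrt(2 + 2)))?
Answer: 23048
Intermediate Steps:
M(v) = 5 + 6*v (M(v) = 5 + v*6 = 5 + 6*v)
536*((50 - 24) + M(sqrt(2 + 2))) = 536*((50 - 24) + (5 + 6*sqrt(2 + 2))) = 536*(26 + (5 + 6*sqrt(4))) = 536*(26 + (5 + 6*2)) = 536*(26 + (5 + 12)) = 536*(26 + 17) = 536*43 = 23048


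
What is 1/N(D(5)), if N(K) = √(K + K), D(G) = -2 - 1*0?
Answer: -I/2 ≈ -0.5*I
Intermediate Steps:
D(G) = -2 (D(G) = -2 + 0 = -2)
N(K) = √2*√K (N(K) = √(2*K) = √2*√K)
1/N(D(5)) = 1/(√2*√(-2)) = 1/(√2*(I*√2)) = 1/(2*I) = -I/2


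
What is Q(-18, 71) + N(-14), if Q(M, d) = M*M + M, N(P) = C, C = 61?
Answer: 367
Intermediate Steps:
N(P) = 61
Q(M, d) = M + M² (Q(M, d) = M² + M = M + M²)
Q(-18, 71) + N(-14) = -18*(1 - 18) + 61 = -18*(-17) + 61 = 306 + 61 = 367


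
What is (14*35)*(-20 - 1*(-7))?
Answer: -6370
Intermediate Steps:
(14*35)*(-20 - 1*(-7)) = 490*(-20 + 7) = 490*(-13) = -6370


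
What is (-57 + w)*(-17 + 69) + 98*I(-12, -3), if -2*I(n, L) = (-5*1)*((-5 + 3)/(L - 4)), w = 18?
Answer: -1958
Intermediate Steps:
I(n, L) = -5/(-4 + L) (I(n, L) = -(-5*1)*(-5 + 3)/(L - 4)/2 = -(-5)*(-2/(-4 + L))/2 = -5/(-4 + L))
(-57 + w)*(-17 + 69) + 98*I(-12, -3) = (-57 + 18)*(-17 + 69) + 98*(-5/(-4 - 3)) = -39*52 + 98*(-5/(-7)) = -2028 + 98*(-5*(-1/7)) = -2028 + 98*(5/7) = -2028 + 70 = -1958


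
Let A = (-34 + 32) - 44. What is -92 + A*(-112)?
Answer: 5060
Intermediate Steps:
A = -46 (A = -2 - 44 = -46)
-92 + A*(-112) = -92 - 46*(-112) = -92 + 5152 = 5060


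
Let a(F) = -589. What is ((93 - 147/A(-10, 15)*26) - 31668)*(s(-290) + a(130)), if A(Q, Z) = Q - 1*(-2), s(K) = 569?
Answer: 621945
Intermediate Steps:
A(Q, Z) = 2 + Q (A(Q, Z) = Q + 2 = 2 + Q)
((93 - 147/A(-10, 15)*26) - 31668)*(s(-290) + a(130)) = ((93 - 147/(2 - 10)*26) - 31668)*(569 - 589) = ((93 - 147/(-8)*26) - 31668)*(-20) = ((93 - 147*(-1/8)*26) - 31668)*(-20) = ((93 + (147/8)*26) - 31668)*(-20) = ((93 + 1911/4) - 31668)*(-20) = (2283/4 - 31668)*(-20) = -124389/4*(-20) = 621945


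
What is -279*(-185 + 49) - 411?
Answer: 37533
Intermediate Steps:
-279*(-185 + 49) - 411 = -279*(-136) - 411 = 37944 - 411 = 37533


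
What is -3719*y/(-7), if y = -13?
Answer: -48347/7 ≈ -6906.7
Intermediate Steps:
-3719*y/(-7) = -(-48347)/(-7) = -(-48347)*(-1)/7 = -3719*13/7 = -48347/7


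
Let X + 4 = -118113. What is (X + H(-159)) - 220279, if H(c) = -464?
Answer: -338860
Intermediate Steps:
X = -118117 (X = -4 - 118113 = -118117)
(X + H(-159)) - 220279 = (-118117 - 464) - 220279 = -118581 - 220279 = -338860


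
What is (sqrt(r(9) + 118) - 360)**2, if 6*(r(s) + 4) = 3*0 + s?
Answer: (720 - sqrt(462))**2/4 ≈ 1.2198e+5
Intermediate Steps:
r(s) = -4 + s/6 (r(s) = -4 + (3*0 + s)/6 = -4 + (0 + s)/6 = -4 + s/6)
(sqrt(r(9) + 118) - 360)**2 = (sqrt((-4 + (1/6)*9) + 118) - 360)**2 = (sqrt((-4 + 3/2) + 118) - 360)**2 = (sqrt(-5/2 + 118) - 360)**2 = (sqrt(231/2) - 360)**2 = (sqrt(462)/2 - 360)**2 = (-360 + sqrt(462)/2)**2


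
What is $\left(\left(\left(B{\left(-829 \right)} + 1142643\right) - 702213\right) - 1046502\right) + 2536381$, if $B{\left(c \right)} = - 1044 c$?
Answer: $2795785$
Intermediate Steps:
$\left(\left(\left(B{\left(-829 \right)} + 1142643\right) - 702213\right) - 1046502\right) + 2536381 = \left(\left(\left(\left(-1044\right) \left(-829\right) + 1142643\right) - 702213\right) - 1046502\right) + 2536381 = \left(\left(\left(865476 + 1142643\right) - 702213\right) - 1046502\right) + 2536381 = \left(\left(2008119 - 702213\right) - 1046502\right) + 2536381 = \left(1305906 - 1046502\right) + 2536381 = 259404 + 2536381 = 2795785$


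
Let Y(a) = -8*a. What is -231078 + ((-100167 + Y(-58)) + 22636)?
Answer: -308145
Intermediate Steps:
-231078 + ((-100167 + Y(-58)) + 22636) = -231078 + ((-100167 - 8*(-58)) + 22636) = -231078 + ((-100167 + 464) + 22636) = -231078 + (-99703 + 22636) = -231078 - 77067 = -308145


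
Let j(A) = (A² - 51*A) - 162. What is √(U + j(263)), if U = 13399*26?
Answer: 16*√1578 ≈ 635.58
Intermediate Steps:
U = 348374
j(A) = -162 + A² - 51*A
√(U + j(263)) = √(348374 + (-162 + 263² - 51*263)) = √(348374 + (-162 + 69169 - 13413)) = √(348374 + 55594) = √403968 = 16*√1578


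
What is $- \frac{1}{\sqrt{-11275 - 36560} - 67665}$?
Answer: $\frac{4511}{305240004} + \frac{i \sqrt{5315}}{1526200020} \approx 1.4779 \cdot 10^{-5} + 4.7768 \cdot 10^{-8} i$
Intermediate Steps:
$- \frac{1}{\sqrt{-11275 - 36560} - 67665} = - \frac{1}{\sqrt{-47835} - 67665} = - \frac{1}{3 i \sqrt{5315} - 67665} = - \frac{1}{-67665 + 3 i \sqrt{5315}}$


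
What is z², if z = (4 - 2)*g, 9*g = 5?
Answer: 100/81 ≈ 1.2346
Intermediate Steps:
g = 5/9 (g = (⅑)*5 = 5/9 ≈ 0.55556)
z = 10/9 (z = (4 - 2)*(5/9) = 2*(5/9) = 10/9 ≈ 1.1111)
z² = (10/9)² = 100/81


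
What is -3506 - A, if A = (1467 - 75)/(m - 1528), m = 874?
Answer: -381922/109 ≈ -3503.9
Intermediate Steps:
A = -232/109 (A = (1467 - 75)/(874 - 1528) = 1392/(-654) = 1392*(-1/654) = -232/109 ≈ -2.1284)
-3506 - A = -3506 - 1*(-232/109) = -3506 + 232/109 = -381922/109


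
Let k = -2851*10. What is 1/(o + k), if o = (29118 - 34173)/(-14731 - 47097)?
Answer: -61828/1762711225 ≈ -3.5076e-5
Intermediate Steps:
k = -28510
o = 5055/61828 (o = -5055/(-61828) = -5055*(-1/61828) = 5055/61828 ≈ 0.081759)
1/(o + k) = 1/(5055/61828 - 28510) = 1/(-1762711225/61828) = -61828/1762711225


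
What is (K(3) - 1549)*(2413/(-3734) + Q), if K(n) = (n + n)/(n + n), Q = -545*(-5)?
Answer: -7873698438/1867 ≈ -4.2173e+6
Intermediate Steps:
Q = 2725
K(n) = 1 (K(n) = (2*n)/((2*n)) = (2*n)*(1/(2*n)) = 1)
(K(3) - 1549)*(2413/(-3734) + Q) = (1 - 1549)*(2413/(-3734) + 2725) = -1548*(2413*(-1/3734) + 2725) = -1548*(-2413/3734 + 2725) = -1548*10172737/3734 = -7873698438/1867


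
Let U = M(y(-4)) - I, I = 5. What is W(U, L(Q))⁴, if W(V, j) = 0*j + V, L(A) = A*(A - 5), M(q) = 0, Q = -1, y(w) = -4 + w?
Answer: 625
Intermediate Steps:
U = -5 (U = 0 - 1*5 = 0 - 5 = -5)
L(A) = A*(-5 + A)
W(V, j) = V (W(V, j) = 0 + V = V)
W(U, L(Q))⁴ = (-5)⁴ = 625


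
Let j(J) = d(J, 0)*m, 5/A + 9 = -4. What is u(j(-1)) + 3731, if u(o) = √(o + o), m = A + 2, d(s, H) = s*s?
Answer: 3731 + √546/13 ≈ 3732.8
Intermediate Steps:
A = -5/13 (A = 5/(-9 - 4) = 5/(-13) = 5*(-1/13) = -5/13 ≈ -0.38462)
d(s, H) = s²
m = 21/13 (m = -5/13 + 2 = 21/13 ≈ 1.6154)
j(J) = 21*J²/13 (j(J) = J²*(21/13) = 21*J²/13)
u(o) = √2*√o (u(o) = √(2*o) = √2*√o)
u(j(-1)) + 3731 = √2*√((21/13)*(-1)²) + 3731 = √2*√((21/13)*1) + 3731 = √2*√(21/13) + 3731 = √2*(√273/13) + 3731 = √546/13 + 3731 = 3731 + √546/13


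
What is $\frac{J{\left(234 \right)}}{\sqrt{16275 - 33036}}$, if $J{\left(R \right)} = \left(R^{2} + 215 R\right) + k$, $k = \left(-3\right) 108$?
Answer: $- \frac{34914 i \sqrt{16761}}{5587} \approx - 809.04 i$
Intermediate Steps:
$k = -324$
$J{\left(R \right)} = -324 + R^{2} + 215 R$ ($J{\left(R \right)} = \left(R^{2} + 215 R\right) - 324 = -324 + R^{2} + 215 R$)
$\frac{J{\left(234 \right)}}{\sqrt{16275 - 33036}} = \frac{-324 + 234^{2} + 215 \cdot 234}{\sqrt{16275 - 33036}} = \frac{-324 + 54756 + 50310}{\sqrt{-16761}} = \frac{104742}{i \sqrt{16761}} = 104742 \left(- \frac{i \sqrt{16761}}{16761}\right) = - \frac{34914 i \sqrt{16761}}{5587}$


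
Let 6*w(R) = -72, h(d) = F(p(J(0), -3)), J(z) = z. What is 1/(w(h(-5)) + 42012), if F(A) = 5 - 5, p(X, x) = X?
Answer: 1/42000 ≈ 2.3810e-5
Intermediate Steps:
F(A) = 0
h(d) = 0
w(R) = -12 (w(R) = (⅙)*(-72) = -12)
1/(w(h(-5)) + 42012) = 1/(-12 + 42012) = 1/42000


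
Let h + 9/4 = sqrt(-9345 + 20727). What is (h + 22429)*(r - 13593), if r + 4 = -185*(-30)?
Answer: -721872229/4 - 8047*sqrt(11382) ≈ -1.8133e+8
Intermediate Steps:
h = -9/4 + sqrt(11382) (h = -9/4 + sqrt(-9345 + 20727) = -9/4 + sqrt(11382) ≈ 104.44)
r = 5546 (r = -4 - 185*(-30) = -4 + 5550 = 5546)
(h + 22429)*(r - 13593) = ((-9/4 + sqrt(11382)) + 22429)*(5546 - 13593) = (89707/4 + sqrt(11382))*(-8047) = -721872229/4 - 8047*sqrt(11382)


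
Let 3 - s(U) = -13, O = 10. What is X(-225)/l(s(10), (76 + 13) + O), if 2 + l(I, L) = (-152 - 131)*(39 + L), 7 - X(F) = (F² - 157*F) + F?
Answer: 42859/19528 ≈ 2.1947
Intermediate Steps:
X(F) = 7 - F² + 156*F (X(F) = 7 - ((F² - 157*F) + F) = 7 - (F² - 156*F) = 7 + (-F² + 156*F) = 7 - F² + 156*F)
s(U) = 16 (s(U) = 3 - 1*(-13) = 3 + 13 = 16)
l(I, L) = -11039 - 283*L (l(I, L) = -2 + (-152 - 131)*(39 + L) = -2 - 283*(39 + L) = -2 + (-11037 - 283*L) = -11039 - 283*L)
X(-225)/l(s(10), (76 + 13) + O) = (7 - 1*(-225)² + 156*(-225))/(-11039 - 283*((76 + 13) + 10)) = (7 - 1*50625 - 35100)/(-11039 - 283*(89 + 10)) = (7 - 50625 - 35100)/(-11039 - 283*99) = -85718/(-11039 - 28017) = -85718/(-39056) = -85718*(-1/39056) = 42859/19528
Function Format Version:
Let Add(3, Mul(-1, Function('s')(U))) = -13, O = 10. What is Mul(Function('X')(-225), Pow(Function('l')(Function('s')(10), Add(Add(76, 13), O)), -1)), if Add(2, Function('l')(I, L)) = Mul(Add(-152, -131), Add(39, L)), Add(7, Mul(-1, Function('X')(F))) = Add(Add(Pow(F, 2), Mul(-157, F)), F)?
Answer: Rational(42859, 19528) ≈ 2.1947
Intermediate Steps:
Function('X')(F) = Add(7, Mul(-1, Pow(F, 2)), Mul(156, F)) (Function('X')(F) = Add(7, Mul(-1, Add(Add(Pow(F, 2), Mul(-157, F)), F))) = Add(7, Mul(-1, Add(Pow(F, 2), Mul(-156, F)))) = Add(7, Add(Mul(-1, Pow(F, 2)), Mul(156, F))) = Add(7, Mul(-1, Pow(F, 2)), Mul(156, F)))
Function('s')(U) = 16 (Function('s')(U) = Add(3, Mul(-1, -13)) = Add(3, 13) = 16)
Function('l')(I, L) = Add(-11039, Mul(-283, L)) (Function('l')(I, L) = Add(-2, Mul(Add(-152, -131), Add(39, L))) = Add(-2, Mul(-283, Add(39, L))) = Add(-2, Add(-11037, Mul(-283, L))) = Add(-11039, Mul(-283, L)))
Mul(Function('X')(-225), Pow(Function('l')(Function('s')(10), Add(Add(76, 13), O)), -1)) = Mul(Add(7, Mul(-1, Pow(-225, 2)), Mul(156, -225)), Pow(Add(-11039, Mul(-283, Add(Add(76, 13), 10))), -1)) = Mul(Add(7, Mul(-1, 50625), -35100), Pow(Add(-11039, Mul(-283, Add(89, 10))), -1)) = Mul(Add(7, -50625, -35100), Pow(Add(-11039, Mul(-283, 99)), -1)) = Mul(-85718, Pow(Add(-11039, -28017), -1)) = Mul(-85718, Pow(-39056, -1)) = Mul(-85718, Rational(-1, 39056)) = Rational(42859, 19528)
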